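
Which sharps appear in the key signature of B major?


Reasoning:
Sharp major keys follow the circle of fifths: C(0), G(1), D(2), A(3), E(4), B(5), F#(6), C#(7)
B major has 5 sharps
Order of sharps: F# C# G# D# A# E# B# → first 5: F#, C#, G#, D#, A#
= F#, C#, G#, D#, A#


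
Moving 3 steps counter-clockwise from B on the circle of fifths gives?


Working:
Each counter-clockwise step moves down a perfect 5th (= up a perfect 4th)
From B: B → E → A → D
= D


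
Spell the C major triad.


Working:
Major triad = root + major 3rd (4 semitones) + perfect 5th (7 semitones)
A triad on C stacks thirds, so the chord tones use letter names C-E-G
Root: C
Major 3rd above C: E
Perfect 5th above C: G
Chord = C E G


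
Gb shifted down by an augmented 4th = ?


Reasoning:
augmented 4th: 4 letter names, 6 semitones
Letter: G - 3 → D
Pitch: Gb - 6 semitones, spelled as a D → Dbb
= Dbb


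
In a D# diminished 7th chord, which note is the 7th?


Working:
Diminished 7th chord = root + minor 3rd + diminished 5th + diminished 7th
Seventh chords stack in thirds, so the letter names are D-F-A-C
Root: D#
Minor 3rd above D#: F#
Diminished 5th above D#: A
Diminished 7th above D#: C
The 7th = C


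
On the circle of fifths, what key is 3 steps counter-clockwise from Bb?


Each counter-clockwise step moves down a perfect 5th (= up a perfect 4th)
From Bb: Bb → Eb → Ab → Db
= Db


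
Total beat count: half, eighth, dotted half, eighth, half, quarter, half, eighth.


Solution.
Beat values:
  half = 2 beats
  eighth = 0.5 beats
  dotted half = 3 beats
  eighth = 0.5 beats
  half = 2 beats
  quarter = 1 beat
  half = 2 beats
  eighth = 0.5 beats
Sum = 2 + 0.5 + 3 + 0.5 + 2 + 1 + 2 + 0.5
= 11.5 beats


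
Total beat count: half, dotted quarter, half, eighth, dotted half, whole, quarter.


Solution.
Beat values:
  half = 2 beats
  dotted quarter = 1.5 beats
  half = 2 beats
  eighth = 0.5 beats
  dotted half = 3 beats
  whole = 4 beats
  quarter = 1 beat
Sum = 2 + 1.5 + 2 + 0.5 + 3 + 4 + 1
= 14 beats


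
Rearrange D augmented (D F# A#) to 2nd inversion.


Reasoning:
Root position: D F# A#
2nd inversion: move root and 3rd up an octave
Bass note: A#
Notes (bottom to top) = A# D F#


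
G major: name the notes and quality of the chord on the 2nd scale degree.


G major scale: G A B C D E F#
Diatonic triad on degree 2 stacks scale notes 2, 4, 6: A C E
A→C = 3 semitones; A→E = 7 semitones → minor triad
= A C E (minor)


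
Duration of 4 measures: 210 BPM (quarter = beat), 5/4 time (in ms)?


Quarter-note beat duration = 60000 / 210 ms
Beats per measure (5/4) = 5
One measure = 5 × 60000 / 210 = 300000 / 210 ms
4 measures = 4 × 300000 / 210 = 1200000 / 210
= 5714.3 ms


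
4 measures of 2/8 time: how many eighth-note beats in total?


Working:
Time signature 2/8: the bottom number 8 means the eighth note gets one count
The top number 2 means 2 eighth-note beats per measure
Total = 2 × 4 measures
= 8 eighth-note beats


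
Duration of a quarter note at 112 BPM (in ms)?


Solution.
One quarter-note beat = 60000 / BPM = 60000 / 112 ms
Duration = 60000 / 112
= 535.7 ms


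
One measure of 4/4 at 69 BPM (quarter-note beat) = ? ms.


Working:
Quarter-note beat duration = 60000 / 69 ms
Beats per measure (4/4) = 4
One measure = 4 × 60000 / 69 = 240000 / 69 ms
= 3478.3 ms


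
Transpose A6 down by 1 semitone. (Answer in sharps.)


Reasoning:
A6: chromatic position 9 in octave 6 → absolute = 6×12 + 9 = 81
Transpose down 1: 81 - 1 = 80
80 = 6×12 + 8 → G# in octave 6
Result = G#6


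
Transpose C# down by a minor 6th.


minor 6th: 6 letter names, 8 semitones
Letter: C - 5 → E
Pitch: C# - 8 semitones, spelled as an E → E#
= E#


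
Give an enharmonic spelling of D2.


Working:
Enharmonic notes sound the same pitch but are spelled with different letter names
D and C## name the same pitch class
= C##2


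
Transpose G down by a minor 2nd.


Working:
minor 2nd: 2 letter names, 1 semitones
Letter: G - 1 → F
Pitch: G - 1 semitones, spelled as an F → F#
= F#


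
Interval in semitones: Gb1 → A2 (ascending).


Solution.
Absolute semitone position = octave×12 + chromatic position
Gb1: 1×12 + 6 = 18
A2: 2×12 + 9 = 33
Difference = 33 - 18 = 15
= 15 semitones


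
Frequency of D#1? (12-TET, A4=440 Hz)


Solution.
f = 440 × 2^(n/12) where n = semitones from A4
D#1: -42 semitones from A4
f = 440 × 2^(-42/12)
f = 38.89 Hz


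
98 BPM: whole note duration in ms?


Solution.
One quarter-note beat = 60000 / BPM = 60000 / 98 ms
Whole note = 4 × quarter note
Duration = 4 × 60000 / 98 = 240000 / 98
= 2449.0 ms


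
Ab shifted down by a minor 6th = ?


minor 6th: 6 letter names, 8 semitones
Letter: A - 5 → C
Pitch: Ab - 8 semitones, spelled as a C → C
= C


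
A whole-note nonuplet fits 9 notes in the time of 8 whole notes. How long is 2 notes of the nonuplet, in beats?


Reasoning:
Nonuplet: 9 notes occupy the space of 8 whole notes
Space = 8 × 4 = 32 beats
Each nonuplet note = 32 / 9 = 32/9 beats
2 notes = 2 × 32/9 = 64/9
= 64/9 beats


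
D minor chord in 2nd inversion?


Root position: D F A
2nd inversion: move root and 3rd up an octave
Bass note: A
Notes (bottom to top) = A D F


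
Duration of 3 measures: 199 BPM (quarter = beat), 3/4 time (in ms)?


Reasoning:
Quarter-note beat duration = 60000 / 199 ms
Beats per measure (3/4) = 3
One measure = 3 × 60000 / 199 = 180000 / 199 ms
3 measures = 3 × 180000 / 199 = 540000 / 199
= 2713.6 ms


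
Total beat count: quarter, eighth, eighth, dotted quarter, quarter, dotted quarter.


Solution.
Beat values:
  quarter = 1 beat
  eighth = 0.5 beats
  eighth = 0.5 beats
  dotted quarter = 1.5 beats
  quarter = 1 beat
  dotted quarter = 1.5 beats
Sum = 1 + 0.5 + 0.5 + 1.5 + 1 + 1.5
= 6 beats


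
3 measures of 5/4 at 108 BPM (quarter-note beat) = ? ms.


Let's work it out.
Quarter-note beat duration = 60000 / 108 ms
Beats per measure (5/4) = 5
One measure = 5 × 60000 / 108 = 300000 / 108 ms
3 measures = 3 × 300000 / 108 = 900000 / 108
= 8333.3 ms


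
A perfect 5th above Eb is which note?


Step by step:
A 5th spans 5 letter names, so from E we land on B
A perfect 5th = 7 semitones above Eb
Spell B at that pitch: Bb
= Bb


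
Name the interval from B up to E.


Reasoning:
Letter names: B → E spans 4 letter names → a 4th
Semitones: B → E = 5 half-steps
A 4th of 5 semitones is a perfect 4th
= perfect 4th


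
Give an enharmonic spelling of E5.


Let's work it out.
Enharmonic notes sound the same pitch but are spelled with different letter names
E and Fb name the same pitch class
= Fb5


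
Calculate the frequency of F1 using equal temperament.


Reasoning:
f = 440 × 2^(n/12) where n = semitones from A4
F1: -40 semitones from A4
f = 440 × 2^(-40/12)
f = 43.65 Hz


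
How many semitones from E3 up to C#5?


Absolute semitone position = octave×12 + chromatic position
E3: 3×12 + 4 = 40
C#5: 5×12 + 1 = 61
Difference = 61 - 40 = 21
= 21 semitones


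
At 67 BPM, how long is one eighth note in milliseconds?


One quarter-note beat = 60000 / BPM = 60000 / 67 ms
Eighth note = 1/2 × quarter note
Duration = 1/2 × 60000 / 67 = 30000 / 67
= 447.8 ms


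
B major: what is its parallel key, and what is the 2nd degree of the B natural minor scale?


Let's work it out.
Parallel keys share the same tonic but differ in mode
B major → parallel is B minor
B natural minor scale: B C# D E F# G A
= B minor; 2nd degree = C#


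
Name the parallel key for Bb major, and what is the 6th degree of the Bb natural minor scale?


Step by step:
Parallel keys share the same tonic but differ in mode
Bb major → parallel is Bb minor
Bb natural minor scale: Bb C Db Eb F Gb Ab
= Bb minor; 6th degree = Gb


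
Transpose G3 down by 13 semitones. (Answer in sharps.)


Solution.
G3: chromatic position 7 in octave 3 → absolute = 3×12 + 7 = 43
Transpose down 13: 43 - 13 = 30
30 = 2×12 + 6 → F# in octave 2
Result = F#2


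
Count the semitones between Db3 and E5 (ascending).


Solution.
Absolute semitone position = octave×12 + chromatic position
Db3: 3×12 + 1 = 37
E5: 5×12 + 4 = 64
Difference = 64 - 37 = 27
= 27 semitones


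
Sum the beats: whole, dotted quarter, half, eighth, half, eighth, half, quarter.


Step by step:
Beat values:
  whole = 4 beats
  dotted quarter = 1.5 beats
  half = 2 beats
  eighth = 0.5 beats
  half = 2 beats
  eighth = 0.5 beats
  half = 2 beats
  quarter = 1 beat
Sum = 4 + 1.5 + 2 + 0.5 + 2 + 0.5 + 2 + 1
= 13.5 beats


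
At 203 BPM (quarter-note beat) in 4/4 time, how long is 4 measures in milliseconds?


Quarter-note beat duration = 60000 / 203 ms
Beats per measure (4/4) = 4
One measure = 4 × 60000 / 203 = 240000 / 203 ms
4 measures = 4 × 240000 / 203 = 960000 / 203
= 4729.1 ms


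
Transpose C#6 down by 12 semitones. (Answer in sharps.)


Reasoning:
C#6: chromatic position 1 in octave 6 → absolute = 6×12 + 1 = 73
Transpose down 12: 73 - 12 = 61
61 = 5×12 + 1 → C# in octave 5
Result = C#5


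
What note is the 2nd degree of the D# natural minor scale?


Step by step:
Natural minor scale pattern: W-H-W-W-H-W-W (2-1-2-2-1-2-2 semitones)
Starting from D#:
  D# + 2 semitones → E#
  E# + 1 semitone → F#
  F# + 2 semitones → G#
  G# + 2 semitones → A#
  A# + 1 semitone → B
  B + 2 semitones → C#
  C# + 2 semitones → D#
Scale: D# E# F# G# A# B C#
Degree 2 = E#


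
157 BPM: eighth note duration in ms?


Let's work it out.
One quarter-note beat = 60000 / BPM = 60000 / 157 ms
Eighth note = 1/2 × quarter note
Duration = 1/2 × 60000 / 157 = 30000 / 157
= 191.1 ms


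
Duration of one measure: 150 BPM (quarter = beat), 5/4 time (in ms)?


Solution.
Quarter-note beat duration = 60000 / 150 ms
Beats per measure (5/4) = 5
One measure = 5 × 60000 / 150 = 300000 / 150 ms
= 2000.0 ms


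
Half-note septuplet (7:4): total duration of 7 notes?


Septuplet: 7 notes occupy the space of 4 half notes
Space = 4 × 2 = 8 beats
Each septuplet note = 8 / 7 = 8/7 beats
7 notes = 7 × 8/7 = 8
= 8 beats


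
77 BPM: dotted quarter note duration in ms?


Solution.
One quarter-note beat = 60000 / BPM = 60000 / 77 ms
Dotted quarter note = 3/2 × quarter note
Duration = 3/2 × 60000 / 77 = 90000 / 77
= 1168.8 ms


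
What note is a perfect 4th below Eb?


Let's work it out.
A 4th spans 4 letter names, so from E we land on B
A perfect 4th = 5 semitones below Eb
Spell B at that pitch: Bb
= Bb


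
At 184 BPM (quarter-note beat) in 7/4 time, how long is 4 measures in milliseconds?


Reasoning:
Quarter-note beat duration = 60000 / 184 ms
Beats per measure (7/4) = 7
One measure = 7 × 60000 / 184 = 420000 / 184 ms
4 measures = 4 × 420000 / 184 = 1680000 / 184
= 9130.4 ms


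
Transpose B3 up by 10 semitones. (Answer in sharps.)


Reasoning:
B3: chromatic position 11 in octave 3 → absolute = 3×12 + 11 = 47
Transpose up 10: 47 + 10 = 57
57 = 4×12 + 9 → A in octave 4
Result = A4


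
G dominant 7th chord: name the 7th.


Dominant 7th chord = root + major 3rd + perfect 5th + minor 7th
Seventh chords stack in thirds, so the letter names are G-B-D-F
Root: G
Major 3rd above G: B
Perfect 5th above G: D
Minor 7th above G: F
The 7th = F


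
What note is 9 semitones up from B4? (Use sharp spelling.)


Step by step:
B4: chromatic position 11 in octave 4 → absolute = 4×12 + 11 = 59
Transpose up 9: 59 + 9 = 68
68 = 5×12 + 8 → G# in octave 5
Result = G#5


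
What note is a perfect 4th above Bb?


Let's work it out.
A 4th spans 4 letter names, so from B we land on E
A perfect 4th = 5 semitones above Bb
Spell E at that pitch: Eb
= Eb


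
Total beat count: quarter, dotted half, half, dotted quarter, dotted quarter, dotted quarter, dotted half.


Beat values:
  quarter = 1 beat
  dotted half = 3 beats
  half = 2 beats
  dotted quarter = 1.5 beats
  dotted quarter = 1.5 beats
  dotted quarter = 1.5 beats
  dotted half = 3 beats
Sum = 1 + 3 + 2 + 1.5 + 1.5 + 1.5 + 3
= 13.5 beats


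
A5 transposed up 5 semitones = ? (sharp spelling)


Working:
A5: chromatic position 9 in octave 5 → absolute = 5×12 + 9 = 69
Transpose up 5: 69 + 5 = 74
74 = 6×12 + 2 → D in octave 6
Result = D6


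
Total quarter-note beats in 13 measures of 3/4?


Reasoning:
Time signature 3/4: the bottom number 4 means the quarter note gets one count
The top number 3 means 3 quarter-note beats per measure
Total = 3 × 13 measures
= 39 quarter-note beats


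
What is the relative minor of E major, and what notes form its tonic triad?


The relative minor shares the major's key signature and starts on its 6th degree
6th degree = a major 6th above the tonic; a major 6th above E is C#
→ relative minor of E major is C# minor
Tonic triad of C# minor = root + minor 3rd + perfect 5th = C# E G#
= C# minor; triad = C# E G#


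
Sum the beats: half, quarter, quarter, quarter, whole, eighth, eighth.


Reasoning:
Beat values:
  half = 2 beats
  quarter = 1 beat
  quarter = 1 beat
  quarter = 1 beat
  whole = 4 beats
  eighth = 0.5 beats
  eighth = 0.5 beats
Sum = 2 + 1 + 1 + 1 + 4 + 0.5 + 0.5
= 10 beats


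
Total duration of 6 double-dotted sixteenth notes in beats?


Base sixteenth note = 1/4 beats
Dot 1 adds half the previous value: +1/8
Dot 2 adds half the previous value: +1/16
One double-dotted sixteenth = 1/4 + 1/8 + 1/16 = 7/16
6 of them = 6 × 7/16 = 21/8
= 21/8 beats


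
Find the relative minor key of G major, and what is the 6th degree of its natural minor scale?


Let's work it out.
The relative minor shares the major's key signature and starts on its 6th degree
6th degree = a major 6th above the tonic; a major 6th above G is E
→ relative minor of G major is E minor
E natural minor scale: E F# G A B C D
= E minor; 6th degree = C


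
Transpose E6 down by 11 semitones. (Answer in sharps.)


Step by step:
E6: chromatic position 4 in octave 6 → absolute = 6×12 + 4 = 76
Transpose down 11: 76 - 11 = 65
65 = 5×12 + 5 → F in octave 5
Result = F5


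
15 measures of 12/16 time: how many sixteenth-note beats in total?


Working:
Time signature 12/16: the bottom number 16 means the sixteenth note gets one count
The top number 12 means 12 sixteenth-note beats per measure
Total = 12 × 15 measures
= 180 sixteenth-note beats


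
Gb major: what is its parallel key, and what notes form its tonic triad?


Step by step:
Parallel keys share the same tonic but differ in mode
Gb major → parallel is Gb minor
Tonic triad of Gb minor = Gb Bbb Db
= Gb minor; triad = Gb Bbb Db


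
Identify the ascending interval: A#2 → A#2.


Working:
Letter names: A → A spans 1 letter name → a unison
Semitones: A#2 → A#2 = 0 half-steps
A unison of 0 semitones is a perfect unison
= perfect unison


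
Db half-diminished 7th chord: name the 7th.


Reasoning:
Half-diminished 7th chord = root + minor 3rd + diminished 5th + minor 7th
Seventh chords stack in thirds, so the letter names are D-F-A-C
Root: Db
Minor 3rd above Db: Fb
Diminished 5th above Db: Abb
Minor 7th above Db: Cb
The 7th = Cb


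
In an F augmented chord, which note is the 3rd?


Augmented triad = root + major 3rd (4 semitones) + augmented 5th (8 semitones)
A triad on F stacks thirds, so the chord tones use letter names F-A-C
Root: F
Major 3rd above F: A
Augmented 5th above F: C#
The 3rd = A


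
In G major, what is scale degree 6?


Major scale pattern: W-W-H-W-W-W-H (2-2-1-2-2-2-1 semitones)
Starting from G:
  G + 2 semitones → A
  A + 2 semitones → B
  B + 1 semitone → C
  C + 2 semitones → D
  D + 2 semitones → E
  E + 2 semitones → F#
  F# + 1 semitone → G
Scale: G A B C D E F#
Degree 6 = E


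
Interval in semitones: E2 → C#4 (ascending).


Let's work it out.
Absolute semitone position = octave×12 + chromatic position
E2: 2×12 + 4 = 28
C#4: 4×12 + 1 = 49
Difference = 49 - 28 = 21
= 21 semitones


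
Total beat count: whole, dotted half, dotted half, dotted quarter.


Let's work it out.
Beat values:
  whole = 4 beats
  dotted half = 3 beats
  dotted half = 3 beats
  dotted quarter = 1.5 beats
Sum = 4 + 3 + 3 + 1.5
= 11.5 beats


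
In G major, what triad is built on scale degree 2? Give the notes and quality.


Reasoning:
G major scale: G A B C D E F#
Diatonic triad on degree 2 stacks scale notes 2, 4, 6: A C E
A→C = 3 semitones; A→E = 7 semitones → minor triad
= A C E (minor)


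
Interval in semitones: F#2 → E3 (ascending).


Absolute semitone position = octave×12 + chromatic position
F#2: 2×12 + 6 = 30
E3: 3×12 + 4 = 40
Difference = 40 - 30 = 10
= 10 semitones


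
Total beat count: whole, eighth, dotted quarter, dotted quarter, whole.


Working:
Beat values:
  whole = 4 beats
  eighth = 0.5 beats
  dotted quarter = 1.5 beats
  dotted quarter = 1.5 beats
  whole = 4 beats
Sum = 4 + 0.5 + 1.5 + 1.5 + 4
= 11.5 beats


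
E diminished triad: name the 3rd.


Diminished triad = root + minor 3rd (3 semitones) + diminished 5th (6 semitones)
A triad on E stacks thirds, so the chord tones use letter names E-G-B
Root: E
Minor 3rd above E: G
Diminished 5th above E: Bb
The 3rd = G


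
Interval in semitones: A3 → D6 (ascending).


Solution.
Absolute semitone position = octave×12 + chromatic position
A3: 3×12 + 9 = 45
D6: 6×12 + 2 = 74
Difference = 74 - 45 = 29
= 29 semitones


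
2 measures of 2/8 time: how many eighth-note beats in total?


Working:
Time signature 2/8: the bottom number 8 means the eighth note gets one count
The top number 2 means 2 eighth-note beats per measure
Total = 2 × 2 measures
= 4 eighth-note beats


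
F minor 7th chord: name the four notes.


Minor 7th chord = root + minor 3rd + perfect 5th + minor 7th
Seventh chords stack in thirds, so the letter names are F-A-C-E
Root: F
Minor 3rd above F: Ab
Perfect 5th above F: C
Minor 7th above F: Eb
Chord = F Ab C Eb


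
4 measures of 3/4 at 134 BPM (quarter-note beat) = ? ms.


Reasoning:
Quarter-note beat duration = 60000 / 134 ms
Beats per measure (3/4) = 3
One measure = 3 × 60000 / 134 = 180000 / 134 ms
4 measures = 4 × 180000 / 134 = 720000 / 134
= 5373.1 ms


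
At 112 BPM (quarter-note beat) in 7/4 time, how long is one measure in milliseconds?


Solution.
Quarter-note beat duration = 60000 / 112 ms
Beats per measure (7/4) = 7
One measure = 7 × 60000 / 112 = 420000 / 112 ms
= 3750.0 ms


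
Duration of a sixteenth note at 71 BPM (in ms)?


One quarter-note beat = 60000 / BPM = 60000 / 71 ms
Sixteenth note = 1/4 × quarter note
Duration = 1/4 × 60000 / 71 = 15000 / 71
= 211.3 ms


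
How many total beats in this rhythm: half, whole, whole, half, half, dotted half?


Reasoning:
Beat values:
  half = 2 beats
  whole = 4 beats
  whole = 4 beats
  half = 2 beats
  half = 2 beats
  dotted half = 3 beats
Sum = 2 + 4 + 4 + 2 + 2 + 3
= 17 beats


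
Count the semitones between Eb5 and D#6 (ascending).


Working:
Absolute semitone position = octave×12 + chromatic position
Eb5: 5×12 + 3 = 63
D#6: 6×12 + 3 = 75
Difference = 75 - 63 = 12
= 12 semitones


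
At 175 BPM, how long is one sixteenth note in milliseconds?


Let's work it out.
One quarter-note beat = 60000 / BPM = 60000 / 175 ms
Sixteenth note = 1/4 × quarter note
Duration = 1/4 × 60000 / 175 = 15000 / 175
= 85.7 ms


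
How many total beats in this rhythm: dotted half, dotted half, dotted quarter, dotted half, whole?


Working:
Beat values:
  dotted half = 3 beats
  dotted half = 3 beats
  dotted quarter = 1.5 beats
  dotted half = 3 beats
  whole = 4 beats
Sum = 3 + 3 + 1.5 + 3 + 4
= 14.5 beats


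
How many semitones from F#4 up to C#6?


Step by step:
Absolute semitone position = octave×12 + chromatic position
F#4: 4×12 + 6 = 54
C#6: 6×12 + 1 = 73
Difference = 73 - 54 = 19
= 19 semitones


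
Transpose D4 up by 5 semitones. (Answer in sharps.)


Reasoning:
D4: chromatic position 2 in octave 4 → absolute = 4×12 + 2 = 50
Transpose up 5: 50 + 5 = 55
55 = 4×12 + 7 → G in octave 4
Result = G4


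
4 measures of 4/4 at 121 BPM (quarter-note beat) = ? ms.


Step by step:
Quarter-note beat duration = 60000 / 121 ms
Beats per measure (4/4) = 4
One measure = 4 × 60000 / 121 = 240000 / 121 ms
4 measures = 4 × 240000 / 121 = 960000 / 121
= 7933.9 ms


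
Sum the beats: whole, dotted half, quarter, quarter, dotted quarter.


Solution.
Beat values:
  whole = 4 beats
  dotted half = 3 beats
  quarter = 1 beat
  quarter = 1 beat
  dotted quarter = 1.5 beats
Sum = 4 + 3 + 1 + 1 + 1.5
= 10.5 beats


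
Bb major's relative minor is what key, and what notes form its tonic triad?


Reasoning:
The relative minor shares the major's key signature and starts on its 6th degree
6th degree = a major 6th above the tonic; a major 6th above Bb is G
→ relative minor of Bb major is G minor
Tonic triad of G minor = root + minor 3rd + perfect 5th = G Bb D
= G minor; triad = G Bb D


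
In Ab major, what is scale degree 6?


Let's work it out.
Major scale pattern: W-W-H-W-W-W-H (2-2-1-2-2-2-1 semitones)
Starting from Ab:
  Ab + 2 semitones → Bb
  Bb + 2 semitones → C
  C + 1 semitone → Db
  Db + 2 semitones → Eb
  Eb + 2 semitones → F
  F + 2 semitones → G
  G + 1 semitone → Ab
Scale: Ab Bb C Db Eb F G
Degree 6 = F


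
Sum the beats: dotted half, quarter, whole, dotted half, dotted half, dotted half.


Solution.
Beat values:
  dotted half = 3 beats
  quarter = 1 beat
  whole = 4 beats
  dotted half = 3 beats
  dotted half = 3 beats
  dotted half = 3 beats
Sum = 3 + 1 + 4 + 3 + 3 + 3
= 17 beats


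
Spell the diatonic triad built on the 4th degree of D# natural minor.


D# natural minor scale: D# E# F# G# A# B C#
Diatonic triad on degree 4 stacks scale notes 4, 6, 1: G# B D#
G#→B = 3 semitones; G#→D# = 7 semitones → minor triad
= G# B D# (minor)


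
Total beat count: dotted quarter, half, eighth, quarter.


Step by step:
Beat values:
  dotted quarter = 1.5 beats
  half = 2 beats
  eighth = 0.5 beats
  quarter = 1 beat
Sum = 1.5 + 2 + 0.5 + 1
= 5 beats


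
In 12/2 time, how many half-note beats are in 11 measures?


Time signature 12/2: the bottom number 2 means the half note gets one count
The top number 12 means 12 half-note beats per measure
Total = 12 × 11 measures
= 132 half-note beats


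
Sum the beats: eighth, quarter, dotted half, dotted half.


Let's work it out.
Beat values:
  eighth = 0.5 beats
  quarter = 1 beat
  dotted half = 3 beats
  dotted half = 3 beats
Sum = 0.5 + 1 + 3 + 3
= 7.5 beats


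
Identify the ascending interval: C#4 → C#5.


Reasoning:
Letter names: C → C spans 8 letter names → an octave
Semitones: C#4 → C#5 = 12 half-steps
An octave of 12 semitones is a perfect octave
= perfect octave


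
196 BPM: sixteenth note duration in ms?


One quarter-note beat = 60000 / BPM = 60000 / 196 ms
Sixteenth note = 1/4 × quarter note
Duration = 1/4 × 60000 / 196 = 15000 / 196
= 76.5 ms


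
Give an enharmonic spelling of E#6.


Enharmonic notes sound the same pitch but are spelled with different letter names
E# and F name the same pitch class
= F6


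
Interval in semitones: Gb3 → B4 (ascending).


Solution.
Absolute semitone position = octave×12 + chromatic position
Gb3: 3×12 + 6 = 42
B4: 4×12 + 11 = 59
Difference = 59 - 42 = 17
= 17 semitones


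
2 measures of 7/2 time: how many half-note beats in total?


Time signature 7/2: the bottom number 2 means the half note gets one count
The top number 7 means 7 half-note beats per measure
Total = 7 × 2 measures
= 14 half-note beats


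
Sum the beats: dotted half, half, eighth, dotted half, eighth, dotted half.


Let's work it out.
Beat values:
  dotted half = 3 beats
  half = 2 beats
  eighth = 0.5 beats
  dotted half = 3 beats
  eighth = 0.5 beats
  dotted half = 3 beats
Sum = 3 + 2 + 0.5 + 3 + 0.5 + 3
= 12 beats


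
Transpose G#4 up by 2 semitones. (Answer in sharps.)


Working:
G#4: chromatic position 8 in octave 4 → absolute = 4×12 + 8 = 56
Transpose up 2: 56 + 2 = 58
58 = 4×12 + 10 → A# in octave 4
Result = A#4


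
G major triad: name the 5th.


Major triad = root + major 3rd (4 semitones) + perfect 5th (7 semitones)
A triad on G stacks thirds, so the chord tones use letter names G-B-D
Root: G
Major 3rd above G: B
Perfect 5th above G: D
The 5th = D


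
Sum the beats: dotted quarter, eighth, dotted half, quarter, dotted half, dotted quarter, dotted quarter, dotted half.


Solution.
Beat values:
  dotted quarter = 1.5 beats
  eighth = 0.5 beats
  dotted half = 3 beats
  quarter = 1 beat
  dotted half = 3 beats
  dotted quarter = 1.5 beats
  dotted quarter = 1.5 beats
  dotted half = 3 beats
Sum = 1.5 + 0.5 + 3 + 1 + 3 + 1.5 + 1.5 + 3
= 15 beats


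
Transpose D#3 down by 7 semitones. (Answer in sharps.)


D#3: chromatic position 3 in octave 3 → absolute = 3×12 + 3 = 39
Transpose down 7: 39 - 7 = 32
32 = 2×12 + 8 → G# in octave 2
Result = G#2


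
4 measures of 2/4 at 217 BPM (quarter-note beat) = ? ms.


Quarter-note beat duration = 60000 / 217 ms
Beats per measure (2/4) = 2
One measure = 2 × 60000 / 217 = 120000 / 217 ms
4 measures = 4 × 120000 / 217 = 480000 / 217
= 2212.0 ms


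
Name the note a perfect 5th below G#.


A 5th spans 5 letter names, so from G we land on C
A perfect 5th = 7 semitones below G#
Spell C at that pitch: C#
= C#


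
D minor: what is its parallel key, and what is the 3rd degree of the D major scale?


Solution.
Parallel keys share the same tonic but differ in mode
D minor → parallel is D major
D major scale: D E F# G A B C#
= D major; 3rd degree = F#


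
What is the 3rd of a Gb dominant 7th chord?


Solution.
Dominant 7th chord = root + major 3rd + perfect 5th + minor 7th
Seventh chords stack in thirds, so the letter names are G-B-D-F
Root: Gb
Major 3rd above Gb: Bb
Perfect 5th above Gb: Db
Minor 7th above Gb: Fb
The 3rd = Bb


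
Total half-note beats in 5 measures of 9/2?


Step by step:
Time signature 9/2: the bottom number 2 means the half note gets one count
The top number 9 means 9 half-note beats per measure
Total = 9 × 5 measures
= 45 half-note beats


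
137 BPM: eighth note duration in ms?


Let's work it out.
One quarter-note beat = 60000 / BPM = 60000 / 137 ms
Eighth note = 1/2 × quarter note
Duration = 1/2 × 60000 / 137 = 30000 / 137
= 219.0 ms


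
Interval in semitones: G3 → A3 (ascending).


Absolute semitone position = octave×12 + chromatic position
G3: 3×12 + 7 = 43
A3: 3×12 + 9 = 45
Difference = 45 - 43 = 2
= 2 semitones


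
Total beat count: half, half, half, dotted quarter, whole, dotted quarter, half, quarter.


Let's work it out.
Beat values:
  half = 2 beats
  half = 2 beats
  half = 2 beats
  dotted quarter = 1.5 beats
  whole = 4 beats
  dotted quarter = 1.5 beats
  half = 2 beats
  quarter = 1 beat
Sum = 2 + 2 + 2 + 1.5 + 4 + 1.5 + 2 + 1
= 16 beats


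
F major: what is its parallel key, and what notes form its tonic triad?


Working:
Parallel keys share the same tonic but differ in mode
F major → parallel is F minor
Tonic triad of F minor = F Ab C
= F minor; triad = F Ab C


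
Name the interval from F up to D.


Letter names: F → D spans 6 letter names → a 6th
Semitones: F → D = 9 half-steps
A 6th of 9 semitones is a major 6th
= major 6th


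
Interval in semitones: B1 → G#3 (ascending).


Absolute semitone position = octave×12 + chromatic position
B1: 1×12 + 11 = 23
G#3: 3×12 + 8 = 44
Difference = 44 - 23 = 21
= 21 semitones


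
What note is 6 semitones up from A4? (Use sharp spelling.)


Reasoning:
A4: chromatic position 9 in octave 4 → absolute = 4×12 + 9 = 57
Transpose up 6: 57 + 6 = 63
63 = 5×12 + 3 → D# in octave 5
Result = D#5


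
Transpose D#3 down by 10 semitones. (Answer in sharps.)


D#3: chromatic position 3 in octave 3 → absolute = 3×12 + 3 = 39
Transpose down 10: 39 - 10 = 29
29 = 2×12 + 5 → F in octave 2
Result = F2


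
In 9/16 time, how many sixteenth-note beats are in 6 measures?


Let's work it out.
Time signature 9/16: the bottom number 16 means the sixteenth note gets one count
The top number 9 means 9 sixteenth-note beats per measure
Total = 9 × 6 measures
= 54 sixteenth-note beats


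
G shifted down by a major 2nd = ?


major 2nd: 2 letter names, 2 semitones
Letter: G - 1 → F
Pitch: G - 2 semitones, spelled as an F → F
= F


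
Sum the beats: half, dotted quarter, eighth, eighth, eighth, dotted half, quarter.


Beat values:
  half = 2 beats
  dotted quarter = 1.5 beats
  eighth = 0.5 beats
  eighth = 0.5 beats
  eighth = 0.5 beats
  dotted half = 3 beats
  quarter = 1 beat
Sum = 2 + 1.5 + 0.5 + 0.5 + 0.5 + 3 + 1
= 9 beats


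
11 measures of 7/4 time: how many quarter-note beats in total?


Working:
Time signature 7/4: the bottom number 4 means the quarter note gets one count
The top number 7 means 7 quarter-note beats per measure
Total = 7 × 11 measures
= 77 quarter-note beats


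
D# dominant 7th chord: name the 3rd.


Dominant 7th chord = root + major 3rd + perfect 5th + minor 7th
Seventh chords stack in thirds, so the letter names are D-F-A-C
Root: D#
Major 3rd above D#: F##
Perfect 5th above D#: A#
Minor 7th above D#: C#
The 3rd = F##


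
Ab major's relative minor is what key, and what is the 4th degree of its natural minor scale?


Step by step:
The relative minor shares the major's key signature and starts on its 6th degree
6th degree = a major 6th above the tonic; a major 6th above Ab is F
→ relative minor of Ab major is F minor
F natural minor scale: F G Ab Bb C Db Eb
= F minor; 4th degree = Bb


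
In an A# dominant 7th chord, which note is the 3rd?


Working:
Dominant 7th chord = root + major 3rd + perfect 5th + minor 7th
Seventh chords stack in thirds, so the letter names are A-C-E-G
Root: A#
Major 3rd above A#: C##
Perfect 5th above A#: E#
Minor 7th above A#: G#
The 3rd = C##


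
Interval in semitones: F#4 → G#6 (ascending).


Working:
Absolute semitone position = octave×12 + chromatic position
F#4: 4×12 + 6 = 54
G#6: 6×12 + 8 = 80
Difference = 80 - 54 = 26
= 26 semitones


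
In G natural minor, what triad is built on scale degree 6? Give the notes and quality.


G natural minor scale: G A Bb C D Eb F
Diatonic triad on degree 6 stacks scale notes 6, 1, 3: Eb G Bb
Eb→G = 4 semitones; Eb→Bb = 7 semitones → major triad
= Eb G Bb (major)


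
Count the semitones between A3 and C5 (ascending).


Let's work it out.
Absolute semitone position = octave×12 + chromatic position
A3: 3×12 + 9 = 45
C5: 5×12 + 0 = 60
Difference = 60 - 45 = 15
= 15 semitones


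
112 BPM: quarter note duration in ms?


Solution.
One quarter-note beat = 60000 / BPM = 60000 / 112 ms
Duration = 60000 / 112
= 535.7 ms


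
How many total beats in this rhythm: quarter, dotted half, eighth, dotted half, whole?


Beat values:
  quarter = 1 beat
  dotted half = 3 beats
  eighth = 0.5 beats
  dotted half = 3 beats
  whole = 4 beats
Sum = 1 + 3 + 0.5 + 3 + 4
= 11.5 beats


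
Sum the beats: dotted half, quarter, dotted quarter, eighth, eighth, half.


Step by step:
Beat values:
  dotted half = 3 beats
  quarter = 1 beat
  dotted quarter = 1.5 beats
  eighth = 0.5 beats
  eighth = 0.5 beats
  half = 2 beats
Sum = 3 + 1 + 1.5 + 0.5 + 0.5 + 2
= 8.5 beats


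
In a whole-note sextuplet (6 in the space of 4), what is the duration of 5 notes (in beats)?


Let's work it out.
Sextuplet: 6 notes occupy the space of 4 whole notes
Space = 4 × 4 = 16 beats
Each sextuplet note = 16 / 6 = 8/3 beats
5 notes = 5 × 8/3 = 40/3
= 40/3 beats


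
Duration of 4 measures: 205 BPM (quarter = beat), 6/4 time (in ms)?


Solution.
Quarter-note beat duration = 60000 / 205 ms
Beats per measure (6/4) = 6
One measure = 6 × 60000 / 205 = 360000 / 205 ms
4 measures = 4 × 360000 / 205 = 1440000 / 205
= 7024.4 ms


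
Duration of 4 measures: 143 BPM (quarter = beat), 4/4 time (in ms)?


Working:
Quarter-note beat duration = 60000 / 143 ms
Beats per measure (4/4) = 4
One measure = 4 × 60000 / 143 = 240000 / 143 ms
4 measures = 4 × 240000 / 143 = 960000 / 143
= 6713.3 ms


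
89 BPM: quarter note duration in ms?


Let's work it out.
One quarter-note beat = 60000 / BPM = 60000 / 89 ms
Duration = 60000 / 89
= 674.2 ms


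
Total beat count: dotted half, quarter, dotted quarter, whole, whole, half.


Solution.
Beat values:
  dotted half = 3 beats
  quarter = 1 beat
  dotted quarter = 1.5 beats
  whole = 4 beats
  whole = 4 beats
  half = 2 beats
Sum = 3 + 1 + 1.5 + 4 + 4 + 2
= 15.5 beats


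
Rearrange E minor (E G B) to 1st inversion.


Root position: E G B
1st inversion: move root up an octave
Bass note: G
Notes (bottom to top) = G B E


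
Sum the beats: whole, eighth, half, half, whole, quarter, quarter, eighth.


Reasoning:
Beat values:
  whole = 4 beats
  eighth = 0.5 beats
  half = 2 beats
  half = 2 beats
  whole = 4 beats
  quarter = 1 beat
  quarter = 1 beat
  eighth = 0.5 beats
Sum = 4 + 0.5 + 2 + 2 + 4 + 1 + 1 + 0.5
= 15 beats


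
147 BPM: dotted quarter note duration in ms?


Solution.
One quarter-note beat = 60000 / BPM = 60000 / 147 ms
Dotted quarter note = 3/2 × quarter note
Duration = 3/2 × 60000 / 147 = 90000 / 147
= 612.2 ms


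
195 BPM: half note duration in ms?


Step by step:
One quarter-note beat = 60000 / BPM = 60000 / 195 ms
Half note = 2 × quarter note
Duration = 2 × 60000 / 195 = 120000 / 195
= 615.4 ms


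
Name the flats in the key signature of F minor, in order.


Solution.
Flat minor keys: A(0), D(1), G(2), C(3), F(4), Bb(5), Eb(6), Ab(7)
F minor has 4 flats
Order of flats: Bb Eb Ab Db Gb Cb Fb → first 4: Bb, Eb, Ab, Db
= Bb, Eb, Ab, Db


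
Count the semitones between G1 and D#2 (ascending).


Solution.
Absolute semitone position = octave×12 + chromatic position
G1: 1×12 + 7 = 19
D#2: 2×12 + 3 = 27
Difference = 27 - 19 = 8
= 8 semitones


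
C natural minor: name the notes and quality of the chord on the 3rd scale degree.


Solution.
C natural minor scale: C D Eb F G Ab Bb
Diatonic triad on degree 3 stacks scale notes 3, 5, 7: Eb G Bb
Eb→G = 4 semitones; Eb→Bb = 7 semitones → major triad
= Eb G Bb (major)


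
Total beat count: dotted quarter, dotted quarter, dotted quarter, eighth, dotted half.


Beat values:
  dotted quarter = 1.5 beats
  dotted quarter = 1.5 beats
  dotted quarter = 1.5 beats
  eighth = 0.5 beats
  dotted half = 3 beats
Sum = 1.5 + 1.5 + 1.5 + 0.5 + 3
= 8 beats


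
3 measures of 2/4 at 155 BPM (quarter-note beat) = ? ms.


Step by step:
Quarter-note beat duration = 60000 / 155 ms
Beats per measure (2/4) = 2
One measure = 2 × 60000 / 155 = 120000 / 155 ms
3 measures = 3 × 120000 / 155 = 360000 / 155
= 2322.6 ms


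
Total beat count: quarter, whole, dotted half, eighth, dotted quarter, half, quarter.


Beat values:
  quarter = 1 beat
  whole = 4 beats
  dotted half = 3 beats
  eighth = 0.5 beats
  dotted quarter = 1.5 beats
  half = 2 beats
  quarter = 1 beat
Sum = 1 + 4 + 3 + 0.5 + 1.5 + 2 + 1
= 13 beats


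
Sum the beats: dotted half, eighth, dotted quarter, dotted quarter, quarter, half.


Let's work it out.
Beat values:
  dotted half = 3 beats
  eighth = 0.5 beats
  dotted quarter = 1.5 beats
  dotted quarter = 1.5 beats
  quarter = 1 beat
  half = 2 beats
Sum = 3 + 0.5 + 1.5 + 1.5 + 1 + 2
= 9.5 beats


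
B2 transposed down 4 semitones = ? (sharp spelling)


Solution.
B2: chromatic position 11 in octave 2 → absolute = 2×12 + 11 = 35
Transpose down 4: 35 - 4 = 31
31 = 2×12 + 7 → G in octave 2
Result = G2


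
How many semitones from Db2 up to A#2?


Step by step:
Absolute semitone position = octave×12 + chromatic position
Db2: 2×12 + 1 = 25
A#2: 2×12 + 10 = 34
Difference = 34 - 25 = 9
= 9 semitones


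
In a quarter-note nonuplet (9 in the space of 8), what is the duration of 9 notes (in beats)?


Solution.
Nonuplet: 9 notes occupy the space of 8 quarter notes
Space = 8 × 1 = 8 beats
Each nonuplet note = 8 / 9 = 8/9 beats
9 notes = 9 × 8/9 = 8
= 8 beats


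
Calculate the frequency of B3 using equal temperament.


Reasoning:
f = 440 × 2^(n/12) where n = semitones from A4
B3: -10 semitones from A4
f = 440 × 2^(-10/12)
f = 246.94 Hz


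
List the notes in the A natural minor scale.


Step by step:
Natural minor scale pattern: W-H-W-W-H-W-W (2-1-2-2-1-2-2 semitones)
Starting from A:
  A + 2 semitones → B
  B + 1 semitone → C
  C + 2 semitones → D
  D + 2 semitones → E
  E + 1 semitone → F
  F + 2 semitones → G
  G + 2 semitones → A
Scale = A B C D E F G


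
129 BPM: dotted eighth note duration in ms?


One quarter-note beat = 60000 / BPM = 60000 / 129 ms
Dotted eighth note = 3/4 × quarter note
Duration = 3/4 × 60000 / 129 = 45000 / 129
= 348.8 ms


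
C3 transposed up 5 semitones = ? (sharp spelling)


Reasoning:
C3: chromatic position 0 in octave 3 → absolute = 3×12 + 0 = 36
Transpose up 5: 36 + 5 = 41
41 = 3×12 + 5 → F in octave 3
Result = F3


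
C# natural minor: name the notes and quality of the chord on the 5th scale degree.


C# natural minor scale: C# D# E F# G# A B
Diatonic triad on degree 5 stacks scale notes 5, 7, 2: G# B D#
G#→B = 3 semitones; G#→D# = 7 semitones → minor triad
= G# B D# (minor)


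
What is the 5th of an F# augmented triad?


Augmented triad = root + major 3rd (4 semitones) + augmented 5th (8 semitones)
A triad on F# stacks thirds, so the chord tones use letter names F-A-C
Root: F#
Major 3rd above F#: A#
Augmented 5th above F#: C##
The 5th = C##


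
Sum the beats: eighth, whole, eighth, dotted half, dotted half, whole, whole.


Step by step:
Beat values:
  eighth = 0.5 beats
  whole = 4 beats
  eighth = 0.5 beats
  dotted half = 3 beats
  dotted half = 3 beats
  whole = 4 beats
  whole = 4 beats
Sum = 0.5 + 4 + 0.5 + 3 + 3 + 4 + 4
= 19 beats


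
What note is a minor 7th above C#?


Working:
A 7th spans 7 letter names, so from C we land on B
A minor 7th = 10 semitones above C#
Spell B at that pitch: B
= B


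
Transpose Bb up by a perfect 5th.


Solution.
perfect 5th: 5 letter names, 7 semitones
Letter: B + 4 → F
Pitch: Bb + 7 semitones, spelled as an F → F
= F


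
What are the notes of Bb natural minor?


Natural minor scale pattern: W-H-W-W-H-W-W (2-1-2-2-1-2-2 semitones)
Starting from Bb:
  Bb + 2 semitones → C
  C + 1 semitone → Db
  Db + 2 semitones → Eb
  Eb + 2 semitones → F
  F + 1 semitone → Gb
  Gb + 2 semitones → Ab
  Ab + 2 semitones → Bb
Scale = Bb C Db Eb F Gb Ab


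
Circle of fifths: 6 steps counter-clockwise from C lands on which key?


Solution.
Each counter-clockwise step moves down a perfect 5th (= up a perfect 4th)
From C: C → F → Bb → Eb → Ab → Db → F#/Gb
= F#/Gb


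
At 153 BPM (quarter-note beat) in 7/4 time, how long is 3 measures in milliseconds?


Step by step:
Quarter-note beat duration = 60000 / 153 ms
Beats per measure (7/4) = 7
One measure = 7 × 60000 / 153 = 420000 / 153 ms
3 measures = 3 × 420000 / 153 = 1260000 / 153
= 8235.3 ms


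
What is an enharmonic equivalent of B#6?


Enharmonic notes sound the same pitch but are spelled with different letter names
B# and C name the same pitch class
Octave numbers change at C, so B#6 = C7
= C7


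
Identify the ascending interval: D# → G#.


Step by step:
Letter names: D → G spans 4 letter names → a 4th
Semitones: D# → G# = 5 half-steps
A 4th of 5 semitones is a perfect 4th
= perfect 4th


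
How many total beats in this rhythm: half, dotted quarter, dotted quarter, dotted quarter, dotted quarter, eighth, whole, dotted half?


Working:
Beat values:
  half = 2 beats
  dotted quarter = 1.5 beats
  dotted quarter = 1.5 beats
  dotted quarter = 1.5 beats
  dotted quarter = 1.5 beats
  eighth = 0.5 beats
  whole = 4 beats
  dotted half = 3 beats
Sum = 2 + 1.5 + 1.5 + 1.5 + 1.5 + 0.5 + 4 + 3
= 15.5 beats
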